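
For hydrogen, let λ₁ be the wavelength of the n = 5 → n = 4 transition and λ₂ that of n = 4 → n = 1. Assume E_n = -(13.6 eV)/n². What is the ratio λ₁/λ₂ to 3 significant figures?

λ ∝ 1/ΔE ∝ 1/(1/n_f² − 1/n_i²), and the Z² and hc factors cancel in the ratio.
λ₁/λ₂ = (1/1² − 1/4²)/(1/4² − 1/5²) = 0.9375/0.02250 = 41.7.

41.7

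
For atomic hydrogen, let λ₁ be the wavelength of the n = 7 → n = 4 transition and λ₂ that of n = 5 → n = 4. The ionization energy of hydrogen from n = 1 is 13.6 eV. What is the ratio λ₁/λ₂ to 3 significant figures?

λ ∝ 1/ΔE ∝ 1/(1/n_f² − 1/n_i²), and the Z² and hc factors cancel in the ratio.
λ₁/λ₂ = (1/4² − 1/5²)/(1/4² − 1/7²) = 0.02250/0.04209 = 0.535.

0.535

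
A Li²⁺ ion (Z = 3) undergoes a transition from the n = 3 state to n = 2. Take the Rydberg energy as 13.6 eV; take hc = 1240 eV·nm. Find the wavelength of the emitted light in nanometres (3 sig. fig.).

72.9 nm

For Z = 3 the level energies scale as Z², so the effective Rydberg energy is 13.6 × 9 = 122.4 eV.
ΔE = 122.4 × (1/2² − 1/3²) = 122.4 × 0.1389 = 17.00 eV.
λ = hc/ΔE = 1240 / 17.00 = 72.9 nm.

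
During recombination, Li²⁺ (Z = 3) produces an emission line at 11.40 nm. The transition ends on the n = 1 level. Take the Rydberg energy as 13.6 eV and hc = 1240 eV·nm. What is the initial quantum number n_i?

n_i = 3

The photon energy is ΔE = hc/λ = 1240 / 11.40 = 108.8 eV.
With Z = 3, ΔE = 122.4 × (1/n_f² − 1/n_i²), so 1/n_f² − 1/n_i² = 0.8887.
With n_f = 1: 1/n_i² = 1/1 − 0.8887 = 0.1113, so n_i ≈ 3.00.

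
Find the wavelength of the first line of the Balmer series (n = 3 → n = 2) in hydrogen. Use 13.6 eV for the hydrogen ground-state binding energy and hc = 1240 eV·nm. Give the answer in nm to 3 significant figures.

656 nm

The Balmer series terminates on n_f = 2; the first line has n_i = 2+1 = 3.
ΔE = 13.60 × (1/2² − 1/3²) = 1.889 eV.
λ = 1240 / 1.889 = 656 nm.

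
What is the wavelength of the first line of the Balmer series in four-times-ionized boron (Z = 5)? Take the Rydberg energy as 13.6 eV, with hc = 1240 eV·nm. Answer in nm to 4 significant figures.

26.26 nm

The Balmer series terminates on n_f = 2; the first line has n_i = 2+1 = 3.
ΔE = 340.0 × (1/2² − 1/3²) = 47.22 eV.
λ = 1240 / 47.22 = 26.26 nm.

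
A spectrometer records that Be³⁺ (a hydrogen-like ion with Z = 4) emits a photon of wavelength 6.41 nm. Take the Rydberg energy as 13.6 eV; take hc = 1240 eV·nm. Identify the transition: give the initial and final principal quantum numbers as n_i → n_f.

The photon energy is ΔE = hc/λ = 1240 / 6.41 = 193.4 eV.
With Z = 4, ΔE = 217.6 × (1/n_f² − 1/n_i²), so 1/n_f² − 1/n_i² = 0.8890.
Trying n_f = 1 gives 1/n_i² = 0.1110, i.e. n_i ≈ 3; this pair matches.

n_i = 3, n_f = 1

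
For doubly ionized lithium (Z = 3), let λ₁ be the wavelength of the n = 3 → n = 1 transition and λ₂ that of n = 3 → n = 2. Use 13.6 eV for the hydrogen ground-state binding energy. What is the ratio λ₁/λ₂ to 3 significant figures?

λ ∝ 1/ΔE ∝ 1/(1/n_f² − 1/n_i²), and the Z² and hc factors cancel in the ratio.
λ₁/λ₂ = (1/2² − 1/3²)/(1/1² − 1/3²) = 0.1389/0.8889 = 0.156.

0.156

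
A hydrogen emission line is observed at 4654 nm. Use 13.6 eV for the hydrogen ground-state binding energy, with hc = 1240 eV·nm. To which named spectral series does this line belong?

Pfund

ΔE = 1240/4654 = 0.2664 eV.
This matches 13.6 × (1/5² − 1/7²), so n_f = 5: the Pfund series.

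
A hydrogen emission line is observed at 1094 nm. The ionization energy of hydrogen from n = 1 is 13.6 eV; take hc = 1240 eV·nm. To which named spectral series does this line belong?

Paschen

ΔE = 1240/1094 = 1.133 eV.
This matches 13.6 × (1/3² − 1/6²), so n_f = 3: the Paschen series.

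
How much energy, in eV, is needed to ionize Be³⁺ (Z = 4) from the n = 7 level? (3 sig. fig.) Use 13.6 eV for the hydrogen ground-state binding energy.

E_n = −13.6 Z²/n² = −217.6/n² eV for Z = 4.
E_7 = −217.6/49 = −4.44 eV, so ionization (to E = 0) requires 4.44 eV.

4.44 eV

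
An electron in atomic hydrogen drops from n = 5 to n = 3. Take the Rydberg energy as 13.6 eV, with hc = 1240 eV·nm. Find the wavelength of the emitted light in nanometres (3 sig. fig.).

ΔE = 13.60 × (1/3² − 1/5²) = 13.60 × 0.07111 = 0.9671 eV.
λ = hc/ΔE = 1240 / 0.9671 = 1280 nm.

1280 nm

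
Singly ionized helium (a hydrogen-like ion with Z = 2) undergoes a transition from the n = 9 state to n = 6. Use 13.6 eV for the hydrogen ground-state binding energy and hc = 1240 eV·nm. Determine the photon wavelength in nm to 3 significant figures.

1480 nm

For Z = 2 the level energies scale as Z², so the effective Rydberg energy is 13.6 × 4 = 54.40 eV.
ΔE = 54.40 × (1/6² − 1/9²) = 54.40 × 0.01543 = 0.8395 eV.
λ = hc/ΔE = 1240 / 0.8395 = 1480 nm.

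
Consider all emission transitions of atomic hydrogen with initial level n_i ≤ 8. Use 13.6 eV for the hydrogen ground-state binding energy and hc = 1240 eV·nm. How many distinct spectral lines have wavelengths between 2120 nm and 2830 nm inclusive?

Enumerate all n_i → n_f pairs with 1 ≤ n_f < n_i ≤ 8 and compute λ = 1240 / [13.6·1·(1/n_f² − 1/n_i²)].
Lines falling in [2120, 2830] nm: 7→4 (2166 nm), 6→4 (2626 nm).

2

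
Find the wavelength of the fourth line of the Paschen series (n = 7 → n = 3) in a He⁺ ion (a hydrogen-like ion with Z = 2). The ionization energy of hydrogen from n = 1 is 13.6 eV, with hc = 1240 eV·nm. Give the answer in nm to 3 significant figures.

The Paschen series terminates on n_f = 3; the fourth line has n_i = 3+4 = 7.
ΔE = 54.40 × (1/3² − 1/7²) = 4.934 eV.
λ = 1240 / 4.934 = 251 nm.

251 nm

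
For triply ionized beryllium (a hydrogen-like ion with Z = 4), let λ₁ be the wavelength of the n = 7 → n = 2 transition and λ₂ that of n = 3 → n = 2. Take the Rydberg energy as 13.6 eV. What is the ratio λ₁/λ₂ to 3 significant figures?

λ ∝ 1/ΔE ∝ 1/(1/n_f² − 1/n_i²), and the Z² and hc factors cancel in the ratio.
λ₁/λ₂ = (1/2² − 1/3²)/(1/2² − 1/7²) = 0.1389/0.2296 = 0.605.

0.605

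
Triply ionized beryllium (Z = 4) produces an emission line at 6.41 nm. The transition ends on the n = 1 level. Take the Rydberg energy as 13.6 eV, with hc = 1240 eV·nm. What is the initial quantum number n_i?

The photon energy is ΔE = hc/λ = 1240 / 6.41 = 193.4 eV.
With Z = 4, ΔE = 217.6 × (1/n_f² − 1/n_i²), so 1/n_f² − 1/n_i² = 0.8890.
With n_f = 1: 1/n_i² = 1/1 − 0.8890 = 0.1110, so n_i ≈ 3.00.

n_i = 3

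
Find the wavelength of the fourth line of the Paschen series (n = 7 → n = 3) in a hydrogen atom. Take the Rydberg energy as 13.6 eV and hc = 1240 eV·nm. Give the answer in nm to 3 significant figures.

The Paschen series terminates on n_f = 3; the fourth line has n_i = 3+4 = 7.
ΔE = 13.60 × (1/3² − 1/7²) = 1.234 eV.
λ = 1240 / 1.234 = 1010 nm.

1010 nm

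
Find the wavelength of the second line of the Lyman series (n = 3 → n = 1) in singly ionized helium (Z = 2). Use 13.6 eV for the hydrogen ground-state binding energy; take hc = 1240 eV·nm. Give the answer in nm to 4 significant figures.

25.64 nm

The Lyman series terminates on n_f = 1; the second line has n_i = 1+2 = 3.
ΔE = 54.40 × (1/1² − 1/3²) = 48.36 eV.
λ = 1240 / 48.36 = 25.64 nm.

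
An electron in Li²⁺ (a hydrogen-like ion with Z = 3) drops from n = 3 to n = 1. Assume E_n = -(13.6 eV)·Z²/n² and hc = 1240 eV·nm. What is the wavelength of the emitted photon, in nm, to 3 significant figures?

11.4 nm

For Z = 3 the level energies scale as Z², so the effective Rydberg energy is 13.6 × 9 = 122.4 eV.
ΔE = 122.4 × (1/1² − 1/3²) = 122.4 × 0.8889 = 108.8 eV.
λ = hc/ΔE = 1240 / 108.8 = 11.4 nm.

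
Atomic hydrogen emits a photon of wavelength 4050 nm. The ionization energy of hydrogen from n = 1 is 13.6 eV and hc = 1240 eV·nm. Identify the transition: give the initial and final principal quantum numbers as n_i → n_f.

The photon energy is ΔE = hc/λ = 1240 / 4050 = 0.3062 eV.
With Z = 1, ΔE = 13.60 × (1/n_f² − 1/n_i²), so 1/n_f² − 1/n_i² = 0.02251.
Trying n_f = 4 gives 1/n_i² = 0.03999, i.e. n_i ≈ 5; this pair matches.

n_i = 5, n_f = 4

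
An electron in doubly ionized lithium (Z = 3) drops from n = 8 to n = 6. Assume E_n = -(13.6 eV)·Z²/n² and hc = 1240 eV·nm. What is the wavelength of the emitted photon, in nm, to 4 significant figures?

For Z = 3 the level energies scale as Z², so the effective Rydberg energy is 13.6 × 9 = 122.4 eV.
ΔE = 122.4 × (1/6² − 1/8²) = 122.4 × 0.01215 = 1.488 eV.
λ = hc/ΔE = 1240 / 1.488 = 833.6 nm.

833.6 nm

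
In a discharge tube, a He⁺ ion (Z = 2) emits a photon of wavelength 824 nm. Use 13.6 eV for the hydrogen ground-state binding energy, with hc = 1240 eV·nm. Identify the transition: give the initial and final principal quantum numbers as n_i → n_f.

n_i = 9, n_f = 5

The photon energy is ΔE = hc/λ = 1240 / 824 = 1.505 eV.
With Z = 2, ΔE = 54.40 × (1/n_f² − 1/n_i²), so 1/n_f² − 1/n_i² = 0.02766.
Trying n_f = 5 gives 1/n_i² = 0.01234, i.e. n_i ≈ 9; this pair matches.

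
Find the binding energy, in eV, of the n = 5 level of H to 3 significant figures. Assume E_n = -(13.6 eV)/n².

E_5 = −13.60/25 = −0.544 eV, so ionization (to E = 0) requires 0.544 eV.

0.544 eV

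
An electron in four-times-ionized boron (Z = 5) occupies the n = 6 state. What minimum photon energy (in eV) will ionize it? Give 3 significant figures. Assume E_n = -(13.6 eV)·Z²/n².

E_n = −13.6 Z²/n² = −340.0/n² eV for Z = 5.
E_6 = −340.0/36 = −9.44 eV, so ionization (to E = 0) requires 9.44 eV.

9.44 eV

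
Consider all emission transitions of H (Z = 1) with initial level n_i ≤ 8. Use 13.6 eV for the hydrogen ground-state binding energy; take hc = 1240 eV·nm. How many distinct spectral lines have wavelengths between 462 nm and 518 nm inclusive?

1

Enumerate all n_i → n_f pairs with 1 ≤ n_f < n_i ≤ 8 and compute λ = 1240 / [13.6·1·(1/n_f² − 1/n_i²)].
Lines falling in [462, 518] nm: 4→2 (486.3 nm).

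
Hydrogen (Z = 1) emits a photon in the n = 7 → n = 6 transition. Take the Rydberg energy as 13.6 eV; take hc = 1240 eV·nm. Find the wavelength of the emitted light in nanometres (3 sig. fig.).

12400 nm

ΔE = 13.60 × (1/6² − 1/7²) = 13.60 × 0.007370 = 0.1002 eV.
λ = hc/ΔE = 1240 / 0.1002 = 12400 nm.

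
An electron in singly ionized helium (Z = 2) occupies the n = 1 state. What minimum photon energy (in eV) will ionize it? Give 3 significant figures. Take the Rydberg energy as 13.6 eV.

54.4 eV

E_n = −13.6 Z²/n² = −54.40/n² eV for Z = 2.
E_1 = −54.40/1 = −54.4 eV, so ionization (to E = 0) requires 54.4 eV.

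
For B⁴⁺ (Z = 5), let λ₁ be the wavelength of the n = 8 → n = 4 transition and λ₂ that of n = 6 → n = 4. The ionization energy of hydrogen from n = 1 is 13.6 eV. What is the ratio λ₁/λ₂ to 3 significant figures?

λ ∝ 1/ΔE ∝ 1/(1/n_f² − 1/n_i²), and the Z² and hc factors cancel in the ratio.
λ₁/λ₂ = (1/4² − 1/6²)/(1/4² − 1/8²) = 0.03472/0.04688 = 0.741.

0.741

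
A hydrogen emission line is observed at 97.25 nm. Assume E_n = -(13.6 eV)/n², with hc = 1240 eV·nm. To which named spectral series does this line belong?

ΔE = 1240/97.25 = 12.75 eV.
This matches 13.6 × (1/1² − 1/4²), so n_f = 1: the Lyman series.

Lyman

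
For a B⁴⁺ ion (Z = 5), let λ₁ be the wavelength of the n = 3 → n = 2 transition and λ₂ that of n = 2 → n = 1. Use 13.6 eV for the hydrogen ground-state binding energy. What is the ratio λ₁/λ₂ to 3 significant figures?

λ ∝ 1/ΔE ∝ 1/(1/n_f² − 1/n_i²), and the Z² and hc factors cancel in the ratio.
λ₁/λ₂ = (1/1² − 1/2²)/(1/2² − 1/3²) = 0.7500/0.1389 = 5.40.

5.40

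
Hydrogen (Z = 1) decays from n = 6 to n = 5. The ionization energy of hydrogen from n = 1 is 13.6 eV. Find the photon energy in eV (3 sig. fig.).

0.166 eV

E_6 = −13.60/36 = −0.3778 eV and E_5 = −13.60/25 = −0.5440 eV.
The photon energy is |E_6 − E_5| = 0.166 eV.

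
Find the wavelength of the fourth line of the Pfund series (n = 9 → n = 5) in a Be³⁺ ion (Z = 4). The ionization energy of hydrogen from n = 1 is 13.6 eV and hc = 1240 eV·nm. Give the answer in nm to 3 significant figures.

206 nm

The Pfund series terminates on n_f = 5; the fourth line has n_i = 5+4 = 9.
ΔE = 217.6 × (1/5² − 1/9²) = 6.018 eV.
λ = 1240 / 6.018 = 206 nm.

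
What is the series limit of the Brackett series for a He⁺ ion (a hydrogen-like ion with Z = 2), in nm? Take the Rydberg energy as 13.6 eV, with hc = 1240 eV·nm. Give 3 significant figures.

The Brackett series has lower level n_f = 4; the series limit corresponds to n_i → ∞.
ΔE_max = 13.6 × 4 / 4² = 3.400 eV.
λ_min = 1240 / 3.400 = 365 nm.

365 nm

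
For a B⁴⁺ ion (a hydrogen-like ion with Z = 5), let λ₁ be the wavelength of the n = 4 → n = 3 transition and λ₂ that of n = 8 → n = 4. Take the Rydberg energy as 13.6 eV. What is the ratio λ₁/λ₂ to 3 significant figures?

0.964

λ ∝ 1/ΔE ∝ 1/(1/n_f² − 1/n_i²), and the Z² and hc factors cancel in the ratio.
λ₁/λ₂ = (1/4² − 1/8²)/(1/3² − 1/4²) = 0.04688/0.04861 = 0.964.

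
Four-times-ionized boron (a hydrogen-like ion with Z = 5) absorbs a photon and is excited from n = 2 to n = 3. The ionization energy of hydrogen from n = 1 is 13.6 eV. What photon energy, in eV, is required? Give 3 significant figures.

The Bohr energies scale as Z², so for Z = 5: E_n = −340.0/n² eV.
E_3 = −340.0/9 = −37.78 eV and E_2 = −340.0/4 = −85.00 eV.
The photon energy is |E_3 − E_2| = 47.2 eV.

47.2 eV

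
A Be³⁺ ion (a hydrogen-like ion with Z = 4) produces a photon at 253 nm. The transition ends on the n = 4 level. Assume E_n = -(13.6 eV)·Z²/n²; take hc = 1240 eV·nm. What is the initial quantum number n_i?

n_i = 5

The photon energy is ΔE = hc/λ = 1240 / 253 = 4.901 eV.
With Z = 4, ΔE = 217.6 × (1/n_f² − 1/n_i²), so 1/n_f² − 1/n_i² = 0.02252.
With n_f = 4: 1/n_i² = 1/16 − 0.02252 = 0.03998, so n_i ≈ 5.00.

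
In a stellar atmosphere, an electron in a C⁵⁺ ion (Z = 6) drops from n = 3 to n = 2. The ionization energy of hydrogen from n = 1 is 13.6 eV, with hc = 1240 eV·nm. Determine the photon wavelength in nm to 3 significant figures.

18.2 nm

For Z = 6 the level energies scale as Z², so the effective Rydberg energy is 13.6 × 36 = 489.6 eV.
ΔE = 489.6 × (1/2² − 1/3²) = 489.6 × 0.1389 = 68.00 eV.
λ = hc/ΔE = 1240 / 68.00 = 18.2 nm.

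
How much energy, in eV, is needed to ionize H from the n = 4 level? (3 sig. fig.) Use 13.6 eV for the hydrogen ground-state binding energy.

0.850 eV

E_4 = −13.60/16 = −0.850 eV, so ionization (to E = 0) requires 0.850 eV.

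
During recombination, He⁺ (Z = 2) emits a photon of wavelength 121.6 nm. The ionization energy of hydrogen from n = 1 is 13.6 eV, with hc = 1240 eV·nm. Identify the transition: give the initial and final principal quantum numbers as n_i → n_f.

The photon energy is ΔE = hc/λ = 1240 / 121.6 = 10.20 eV.
With Z = 2, ΔE = 54.40 × (1/n_f² − 1/n_i²), so 1/n_f² − 1/n_i² = 0.1875.
Trying n_f = 2 gives 1/n_i² = 0.06255, i.e. n_i ≈ 4; this pair matches.

n_i = 4, n_f = 2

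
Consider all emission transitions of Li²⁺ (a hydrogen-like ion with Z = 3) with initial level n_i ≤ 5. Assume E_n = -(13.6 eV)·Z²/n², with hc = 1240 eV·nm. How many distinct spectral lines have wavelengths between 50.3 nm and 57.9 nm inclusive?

Enumerate all n_i → n_f pairs with 1 ≤ n_f < n_i ≤ 5 and compute λ = 1240 / [13.6·9·(1/n_f² − 1/n_i²)].
Lines falling in [50.3, 57.9] nm: 4→2 (54.03 nm).

1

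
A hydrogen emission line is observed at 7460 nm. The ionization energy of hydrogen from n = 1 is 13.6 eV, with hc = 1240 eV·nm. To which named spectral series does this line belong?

Pfund

ΔE = 1240/7460 = 0.1662 eV.
This matches 13.6 × (1/5² − 1/6²), so n_f = 5: the Pfund series.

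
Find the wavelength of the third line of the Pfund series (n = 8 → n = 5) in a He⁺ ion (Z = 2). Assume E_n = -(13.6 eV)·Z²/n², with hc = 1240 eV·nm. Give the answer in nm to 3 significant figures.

935 nm

The Pfund series terminates on n_f = 5; the third line has n_i = 5+3 = 8.
ΔE = 54.40 × (1/5² − 1/8²) = 1.326 eV.
λ = 1240 / 1.326 = 935 nm.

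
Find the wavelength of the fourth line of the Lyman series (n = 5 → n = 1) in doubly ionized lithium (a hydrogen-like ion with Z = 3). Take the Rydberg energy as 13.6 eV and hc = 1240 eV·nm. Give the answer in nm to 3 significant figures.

10.6 nm

The Lyman series terminates on n_f = 1; the fourth line has n_i = 1+4 = 5.
ΔE = 122.4 × (1/1² − 1/5²) = 117.5 eV.
λ = 1240 / 117.5 = 10.6 nm.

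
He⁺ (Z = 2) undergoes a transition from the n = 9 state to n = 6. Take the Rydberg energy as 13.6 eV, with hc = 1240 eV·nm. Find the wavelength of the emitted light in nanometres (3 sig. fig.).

For Z = 2 the level energies scale as Z², so the effective Rydberg energy is 13.6 × 4 = 54.40 eV.
ΔE = 54.40 × (1/6² − 1/9²) = 54.40 × 0.01543 = 0.8395 eV.
λ = hc/ΔE = 1240 / 0.8395 = 1480 nm.

1480 nm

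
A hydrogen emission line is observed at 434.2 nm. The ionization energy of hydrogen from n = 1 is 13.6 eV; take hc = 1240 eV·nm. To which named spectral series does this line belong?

ΔE = 1240/434.2 = 2.856 eV.
This matches 13.6 × (1/2² − 1/5²), so n_f = 2: the Balmer series.

Balmer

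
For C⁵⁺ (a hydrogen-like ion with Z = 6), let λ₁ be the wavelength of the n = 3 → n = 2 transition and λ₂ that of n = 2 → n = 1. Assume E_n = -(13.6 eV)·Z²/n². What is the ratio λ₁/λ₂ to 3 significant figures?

λ ∝ 1/ΔE ∝ 1/(1/n_f² − 1/n_i²), and the Z² and hc factors cancel in the ratio.
λ₁/λ₂ = (1/1² − 1/2²)/(1/2² − 1/3²) = 0.7500/0.1389 = 5.40.

5.40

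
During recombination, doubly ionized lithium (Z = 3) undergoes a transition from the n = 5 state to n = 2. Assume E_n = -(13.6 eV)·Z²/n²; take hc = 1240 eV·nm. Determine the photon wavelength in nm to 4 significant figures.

48.24 nm

For Z = 3 the level energies scale as Z², so the effective Rydberg energy is 13.6 × 9 = 122.4 eV.
ΔE = 122.4 × (1/2² − 1/5²) = 122.4 × 0.2100 = 25.70 eV.
λ = hc/ΔE = 1240 / 25.70 = 48.24 nm.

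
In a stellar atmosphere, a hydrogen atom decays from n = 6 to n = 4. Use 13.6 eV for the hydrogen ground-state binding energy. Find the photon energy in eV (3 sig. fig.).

0.472 eV

E_6 = −13.60/36 = −0.3778 eV and E_4 = −13.60/16 = −0.8500 eV.
The photon energy is |E_6 − E_4| = 0.472 eV.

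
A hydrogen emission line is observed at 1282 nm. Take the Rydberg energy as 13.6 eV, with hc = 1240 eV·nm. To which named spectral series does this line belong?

ΔE = 1240/1282 = 0.9672 eV.
This matches 13.6 × (1/3² − 1/5²), so n_f = 3: the Paschen series.

Paschen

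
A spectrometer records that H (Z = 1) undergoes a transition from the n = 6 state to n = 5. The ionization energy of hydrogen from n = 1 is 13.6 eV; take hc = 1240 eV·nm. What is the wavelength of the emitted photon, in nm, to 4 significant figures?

7460 nm

ΔE = 13.60 × (1/5² − 1/6²) = 13.60 × 0.01222 = 0.1662 eV.
λ = hc/ΔE = 1240 / 0.1662 = 7460 nm.
This line belongs to the Pfund series.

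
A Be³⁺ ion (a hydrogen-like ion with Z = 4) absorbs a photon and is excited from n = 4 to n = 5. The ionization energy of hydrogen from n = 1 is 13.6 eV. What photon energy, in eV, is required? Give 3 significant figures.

4.90 eV

The Bohr energies scale as Z², so for Z = 4: E_n = −217.6/n² eV.
E_5 = −217.6/25 = −8.704 eV and E_4 = −217.6/16 = −13.60 eV.
The photon energy is |E_5 − E_4| = 4.90 eV.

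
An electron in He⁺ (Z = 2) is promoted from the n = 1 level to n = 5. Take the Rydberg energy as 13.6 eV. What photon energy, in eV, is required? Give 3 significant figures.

The Bohr energies scale as Z², so for Z = 2: E_n = −54.40/n² eV.
E_5 = −54.40/25 = −2.176 eV and E_1 = −54.40/1 = −54.40 eV.
The photon energy is |E_5 − E_1| = 52.2 eV.

52.2 eV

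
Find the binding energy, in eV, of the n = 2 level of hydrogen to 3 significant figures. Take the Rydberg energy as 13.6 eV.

E_2 = −13.60/4 = −3.40 eV, so ionization (to E = 0) requires 3.40 eV.

3.40 eV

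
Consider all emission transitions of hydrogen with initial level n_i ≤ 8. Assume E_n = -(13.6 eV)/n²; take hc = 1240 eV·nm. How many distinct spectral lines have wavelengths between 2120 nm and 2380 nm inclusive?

Enumerate all n_i → n_f pairs with 1 ≤ n_f < n_i ≤ 8 and compute λ = 1240 / [13.6·1·(1/n_f² − 1/n_i²)].
Lines falling in [2120, 2380] nm: 7→4 (2166 nm).

1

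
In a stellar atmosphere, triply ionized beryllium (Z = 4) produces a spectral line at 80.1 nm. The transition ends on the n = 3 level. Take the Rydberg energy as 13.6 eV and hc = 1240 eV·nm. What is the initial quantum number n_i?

The photon energy is ΔE = hc/λ = 1240 / 80.1 = 15.48 eV.
With Z = 4, ΔE = 217.6 × (1/n_f² − 1/n_i²), so 1/n_f² − 1/n_i² = 0.07114.
With n_f = 3: 1/n_i² = 1/9 − 0.07114 = 0.03997, so n_i ≈ 5.00.

n_i = 5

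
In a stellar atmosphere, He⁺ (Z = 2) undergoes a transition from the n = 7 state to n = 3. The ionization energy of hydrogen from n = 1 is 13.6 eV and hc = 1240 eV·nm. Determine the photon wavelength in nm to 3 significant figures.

251 nm

For Z = 2 the level energies scale as Z², so the effective Rydberg energy is 13.6 × 4 = 54.40 eV.
ΔE = 54.40 × (1/3² − 1/7²) = 54.40 × 0.09070 = 4.934 eV.
λ = hc/ΔE = 1240 / 4.934 = 251 nm.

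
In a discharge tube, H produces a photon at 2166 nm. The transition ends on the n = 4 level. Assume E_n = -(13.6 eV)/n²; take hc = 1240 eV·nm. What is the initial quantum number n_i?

n_i = 7

The photon energy is ΔE = hc/λ = 1240 / 2166 = 0.5725 eV.
With Z = 1, ΔE = 13.60 × (1/n_f² − 1/n_i²), so 1/n_f² − 1/n_i² = 0.04209.
With n_f = 4: 1/n_i² = 1/16 − 0.04209 = 0.02041, so n_i ≈ 7.00.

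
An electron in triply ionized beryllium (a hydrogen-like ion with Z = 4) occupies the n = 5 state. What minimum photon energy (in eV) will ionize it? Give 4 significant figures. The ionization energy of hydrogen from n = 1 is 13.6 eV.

8.704 eV

E_n = −13.6 Z²/n² = −217.6/n² eV for Z = 4.
E_5 = −217.6/25 = −8.704 eV, so ionization (to E = 0) requires 8.704 eV.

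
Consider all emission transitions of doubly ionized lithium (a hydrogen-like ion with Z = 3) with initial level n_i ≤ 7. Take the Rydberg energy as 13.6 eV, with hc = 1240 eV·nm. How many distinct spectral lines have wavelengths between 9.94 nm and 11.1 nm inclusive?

Enumerate all n_i → n_f pairs with 1 ≤ n_f < n_i ≤ 7 and compute λ = 1240 / [13.6·9·(1/n_f² − 1/n_i²)].
Lines falling in [9.94, 11.1] nm: 7→1 (10.34 nm), 6→1 (10.42 nm), 5→1 (10.55 nm), 4→1 (10.81 nm).

4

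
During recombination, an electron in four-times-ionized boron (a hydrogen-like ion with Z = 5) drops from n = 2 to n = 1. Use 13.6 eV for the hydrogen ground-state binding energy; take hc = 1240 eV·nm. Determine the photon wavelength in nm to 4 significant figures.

4.863 nm

For Z = 5 the level energies scale as Z², so the effective Rydberg energy is 13.6 × 25 = 340.0 eV.
ΔE = 340.0 × (1/1² − 1/2²) = 340.0 × 0.7500 = 255.0 eV.
λ = hc/ΔE = 1240 / 255.0 = 4.863 nm.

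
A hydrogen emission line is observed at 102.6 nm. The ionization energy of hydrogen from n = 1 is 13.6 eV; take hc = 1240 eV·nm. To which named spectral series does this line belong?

ΔE = 1240/102.6 = 12.09 eV.
This matches 13.6 × (1/1² − 1/3²), so n_f = 1: the Lyman series.

Lyman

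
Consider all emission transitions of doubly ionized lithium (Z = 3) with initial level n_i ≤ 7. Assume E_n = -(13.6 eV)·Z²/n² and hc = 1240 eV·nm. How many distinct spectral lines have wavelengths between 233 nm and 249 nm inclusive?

Enumerate all n_i → n_f pairs with 1 ≤ n_f < n_i ≤ 7 and compute λ = 1240 / [13.6·9·(1/n_f² − 1/n_i²)].
Lines falling in [233, 249] nm: 7→4 (240.7 nm).

1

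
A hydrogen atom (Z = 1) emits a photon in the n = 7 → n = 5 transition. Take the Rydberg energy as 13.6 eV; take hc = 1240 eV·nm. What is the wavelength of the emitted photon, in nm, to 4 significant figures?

ΔE = 13.60 × (1/5² − 1/7²) = 13.60 × 0.01959 = 0.2664 eV.
λ = hc/ΔE = 1240 / 0.2664 = 4654 nm.

4654 nm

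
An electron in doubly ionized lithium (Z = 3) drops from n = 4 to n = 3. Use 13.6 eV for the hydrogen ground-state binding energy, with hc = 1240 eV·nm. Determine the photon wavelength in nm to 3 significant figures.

208 nm

For Z = 3 the level energies scale as Z², so the effective Rydberg energy is 13.6 × 9 = 122.4 eV.
ΔE = 122.4 × (1/3² − 1/4²) = 122.4 × 0.04861 = 5.950 eV.
λ = hc/ΔE = 1240 / 5.950 = 208 nm.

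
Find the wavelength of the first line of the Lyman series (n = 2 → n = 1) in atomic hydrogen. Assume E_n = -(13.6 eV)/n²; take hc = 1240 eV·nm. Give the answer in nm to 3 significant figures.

122 nm

The Lyman series terminates on n_f = 1; the first line has n_i = 1+1 = 2.
ΔE = 13.60 × (1/1² − 1/2²) = 10.20 eV.
λ = 1240 / 10.20 = 122 nm.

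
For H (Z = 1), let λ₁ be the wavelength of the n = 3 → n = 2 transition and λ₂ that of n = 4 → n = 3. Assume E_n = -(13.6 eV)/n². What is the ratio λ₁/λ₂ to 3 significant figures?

λ ∝ 1/ΔE ∝ 1/(1/n_f² − 1/n_i²), and the Z² and hc factors cancel in the ratio.
λ₁/λ₂ = (1/3² − 1/4²)/(1/2² − 1/3²) = 0.04861/0.1389 = 0.350.

0.350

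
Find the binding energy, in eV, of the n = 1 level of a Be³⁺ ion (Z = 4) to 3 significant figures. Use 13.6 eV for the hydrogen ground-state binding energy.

E_n = −13.6 Z²/n² = −217.6/n² eV for Z = 4.
E_1 = −217.6/1 = −218 eV, so ionization (to E = 0) requires 218 eV.

218 eV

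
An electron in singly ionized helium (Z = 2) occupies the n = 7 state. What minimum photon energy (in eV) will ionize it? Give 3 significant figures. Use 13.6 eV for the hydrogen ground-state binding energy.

E_n = −13.6 Z²/n² = −54.40/n² eV for Z = 2.
E_7 = −54.40/49 = −1.11 eV, so ionization (to E = 0) requires 1.11 eV.

1.11 eV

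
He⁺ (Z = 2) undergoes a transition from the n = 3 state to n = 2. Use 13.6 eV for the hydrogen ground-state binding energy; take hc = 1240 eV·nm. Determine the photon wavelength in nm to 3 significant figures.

For Z = 2 the level energies scale as Z², so the effective Rydberg energy is 13.6 × 4 = 54.40 eV.
ΔE = 54.40 × (1/2² − 1/3²) = 54.40 × 0.1389 = 7.556 eV.
λ = hc/ΔE = 1240 / 7.556 = 164 nm.

164 nm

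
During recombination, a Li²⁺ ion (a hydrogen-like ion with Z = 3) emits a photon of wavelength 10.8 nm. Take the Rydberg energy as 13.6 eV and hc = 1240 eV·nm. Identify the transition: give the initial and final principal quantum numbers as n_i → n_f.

The photon energy is ΔE = hc/λ = 1240 / 10.8 = 114.8 eV.
With Z = 3, ΔE = 122.4 × (1/n_f² − 1/n_i²), so 1/n_f² − 1/n_i² = 0.9380.
Trying n_f = 1 gives 1/n_i² = 0.06197, i.e. n_i ≈ 4; this pair matches.

n_i = 4, n_f = 1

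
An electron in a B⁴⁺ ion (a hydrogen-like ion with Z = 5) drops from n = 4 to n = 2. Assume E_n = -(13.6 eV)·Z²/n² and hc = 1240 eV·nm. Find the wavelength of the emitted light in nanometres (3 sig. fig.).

For Z = 5 the level energies scale as Z², so the effective Rydberg energy is 13.6 × 25 = 340.0 eV.
ΔE = 340.0 × (1/2² − 1/4²) = 340.0 × 0.1875 = 63.75 eV.
λ = hc/ΔE = 1240 / 63.75 = 19.5 nm.

19.5 nm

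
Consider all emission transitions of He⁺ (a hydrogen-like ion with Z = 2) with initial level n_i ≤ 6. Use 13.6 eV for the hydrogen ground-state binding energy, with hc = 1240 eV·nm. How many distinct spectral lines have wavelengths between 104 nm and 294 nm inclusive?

4

Enumerate all n_i → n_f pairs with 1 ≤ n_f < n_i ≤ 6 and compute λ = 1240 / [13.6·4·(1/n_f² − 1/n_i²)].
Lines falling in [104, 294] nm: 5→2 (108.5 nm), 4→2 (121.6 nm), 3→2 (164.1 nm), 6→3 (273.5 nm).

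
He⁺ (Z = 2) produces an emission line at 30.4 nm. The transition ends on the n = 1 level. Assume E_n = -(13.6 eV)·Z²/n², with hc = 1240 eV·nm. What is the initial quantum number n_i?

The photon energy is ΔE = hc/λ = 1240 / 30.4 = 40.79 eV.
With Z = 2, ΔE = 54.40 × (1/n_f² − 1/n_i²), so 1/n_f² − 1/n_i² = 0.7498.
With n_f = 1: 1/n_i² = 1/1 − 0.7498 = 0.2502, so n_i ≈ 2.00.

n_i = 2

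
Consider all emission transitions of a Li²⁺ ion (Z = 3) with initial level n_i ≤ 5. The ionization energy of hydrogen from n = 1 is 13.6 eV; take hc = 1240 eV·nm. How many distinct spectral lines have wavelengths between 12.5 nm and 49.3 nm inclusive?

Enumerate all n_i → n_f pairs with 1 ≤ n_f < n_i ≤ 5 and compute λ = 1240 / [13.6·9·(1/n_f² − 1/n_i²)].
Lines falling in [12.5, 49.3] nm: 2→1 (13.51 nm), 5→2 (48.24 nm).

2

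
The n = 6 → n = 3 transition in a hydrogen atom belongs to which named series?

Paschen

The series is set by the lower level: n_f = 3 is the Paschen series.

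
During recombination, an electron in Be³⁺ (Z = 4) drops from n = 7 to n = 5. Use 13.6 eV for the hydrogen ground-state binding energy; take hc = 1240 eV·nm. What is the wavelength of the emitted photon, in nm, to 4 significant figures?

290.9 nm

For Z = 4 the level energies scale as Z², so the effective Rydberg energy is 13.6 × 16 = 217.6 eV.
ΔE = 217.6 × (1/5² − 1/7²) = 217.6 × 0.01959 = 4.263 eV.
λ = hc/ΔE = 1240 / 4.263 = 290.9 nm.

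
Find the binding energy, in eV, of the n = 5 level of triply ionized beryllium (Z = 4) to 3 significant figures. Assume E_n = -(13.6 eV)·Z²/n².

E_n = −13.6 Z²/n² = −217.6/n² eV for Z = 4.
E_5 = −217.6/25 = −8.70 eV, so ionization (to E = 0) requires 8.70 eV.

8.70 eV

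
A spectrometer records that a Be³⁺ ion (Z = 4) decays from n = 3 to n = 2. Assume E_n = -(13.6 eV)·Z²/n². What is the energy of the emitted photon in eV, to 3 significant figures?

30.2 eV

The Bohr energies scale as Z², so for Z = 4: E_n = −217.6/n² eV.
E_3 = −217.6/9 = −24.18 eV and E_2 = −217.6/4 = −54.40 eV.
The photon energy is |E_3 − E_2| = 30.2 eV.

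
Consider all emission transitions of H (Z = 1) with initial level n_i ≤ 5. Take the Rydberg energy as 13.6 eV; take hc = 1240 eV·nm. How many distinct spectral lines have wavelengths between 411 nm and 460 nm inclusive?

1

Enumerate all n_i → n_f pairs with 1 ≤ n_f < n_i ≤ 5 and compute λ = 1240 / [13.6·1·(1/n_f² − 1/n_i²)].
Lines falling in [411, 460] nm: 5→2 (434.2 nm).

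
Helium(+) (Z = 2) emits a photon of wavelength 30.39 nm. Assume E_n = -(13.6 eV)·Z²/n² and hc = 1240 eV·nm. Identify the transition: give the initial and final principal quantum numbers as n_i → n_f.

n_i = 2, n_f = 1

The photon energy is ΔE = hc/λ = 1240 / 30.39 = 40.80 eV.
With Z = 2, ΔE = 54.40 × (1/n_f² − 1/n_i²), so 1/n_f² − 1/n_i² = 0.7501.
Trying n_f = 1 gives 1/n_i² = 0.2499, i.e. n_i ≈ 2; this pair matches.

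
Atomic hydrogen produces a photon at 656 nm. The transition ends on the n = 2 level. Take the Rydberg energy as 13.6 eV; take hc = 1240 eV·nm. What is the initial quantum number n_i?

The photon energy is ΔE = hc/λ = 1240 / 656 = 1.890 eV.
With Z = 1, ΔE = 13.60 × (1/n_f² − 1/n_i²), so 1/n_f² − 1/n_i² = 0.1390.
With n_f = 2: 1/n_i² = 1/4 − 0.1390 = 0.1110, so n_i ≈ 3.00.

n_i = 3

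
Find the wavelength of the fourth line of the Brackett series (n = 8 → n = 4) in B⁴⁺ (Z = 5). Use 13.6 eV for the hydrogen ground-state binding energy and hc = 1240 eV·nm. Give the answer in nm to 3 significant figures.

77.8 nm

The Brackett series terminates on n_f = 4; the fourth line has n_i = 4+4 = 8.
ΔE = 340.0 × (1/4² − 1/8²) = 15.94 eV.
λ = 1240 / 15.94 = 77.8 nm.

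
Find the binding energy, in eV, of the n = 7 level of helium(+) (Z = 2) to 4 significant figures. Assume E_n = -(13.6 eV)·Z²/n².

1.110 eV

E_n = −13.6 Z²/n² = −54.40/n² eV for Z = 2.
E_7 = −54.40/49 = −1.110 eV, so ionization (to E = 0) requires 1.110 eV.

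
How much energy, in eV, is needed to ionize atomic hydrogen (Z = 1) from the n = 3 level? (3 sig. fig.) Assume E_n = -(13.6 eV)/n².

E_3 = −13.60/9 = −1.51 eV, so ionization (to E = 0) requires 1.51 eV.

1.51 eV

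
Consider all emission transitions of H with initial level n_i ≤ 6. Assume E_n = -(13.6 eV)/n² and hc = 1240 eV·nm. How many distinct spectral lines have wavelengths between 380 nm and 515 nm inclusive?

3

Enumerate all n_i → n_f pairs with 1 ≤ n_f < n_i ≤ 6 and compute λ = 1240 / [13.6·1·(1/n_f² − 1/n_i²)].
Lines falling in [380, 515] nm: 6→2 (410.3 nm), 5→2 (434.2 nm), 4→2 (486.3 nm).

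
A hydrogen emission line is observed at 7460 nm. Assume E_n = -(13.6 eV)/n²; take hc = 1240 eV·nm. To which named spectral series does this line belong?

ΔE = 1240/7460 = 0.1662 eV.
This matches 13.6 × (1/5² − 1/6²), so n_f = 5: the Pfund series.

Pfund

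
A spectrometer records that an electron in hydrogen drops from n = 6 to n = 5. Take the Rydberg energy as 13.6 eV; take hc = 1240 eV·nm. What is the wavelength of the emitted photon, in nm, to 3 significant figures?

ΔE = 13.60 × (1/5² − 1/6²) = 13.60 × 0.01222 = 0.1662 eV.
λ = hc/ΔE = 1240 / 0.1662 = 7460 nm.
This line belongs to the Pfund series.

7460 nm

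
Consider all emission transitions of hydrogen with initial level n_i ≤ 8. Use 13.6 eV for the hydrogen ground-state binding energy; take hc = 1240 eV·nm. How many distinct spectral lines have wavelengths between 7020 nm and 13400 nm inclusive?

Enumerate all n_i → n_f pairs with 1 ≤ n_f < n_i ≤ 8 and compute λ = 1240 / [13.6·1·(1/n_f² − 1/n_i²)].
Lines falling in [7020, 13400] nm: 6→5 (7460 nm), 8→6 (7503 nm), 7→6 (12370 nm).

3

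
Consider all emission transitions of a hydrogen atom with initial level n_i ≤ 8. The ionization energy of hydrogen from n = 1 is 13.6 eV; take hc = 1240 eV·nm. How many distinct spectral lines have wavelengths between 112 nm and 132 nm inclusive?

1

Enumerate all n_i → n_f pairs with 1 ≤ n_f < n_i ≤ 8 and compute λ = 1240 / [13.6·1·(1/n_f² − 1/n_i²)].
Lines falling in [112, 132] nm: 2→1 (121.6 nm).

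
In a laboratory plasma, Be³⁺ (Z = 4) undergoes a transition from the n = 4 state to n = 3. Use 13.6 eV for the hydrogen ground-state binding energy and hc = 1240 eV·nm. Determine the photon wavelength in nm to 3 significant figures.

117 nm

For Z = 4 the level energies scale as Z², so the effective Rydberg energy is 13.6 × 16 = 217.6 eV.
ΔE = 217.6 × (1/3² − 1/4²) = 217.6 × 0.04861 = 10.58 eV.
λ = hc/ΔE = 1240 / 10.58 = 117 nm.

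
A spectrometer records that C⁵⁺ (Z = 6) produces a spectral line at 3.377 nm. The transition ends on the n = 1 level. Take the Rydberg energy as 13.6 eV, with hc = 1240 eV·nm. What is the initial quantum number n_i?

n_i = 2

The photon energy is ΔE = hc/λ = 1240 / 3.377 = 367.2 eV.
With Z = 6, ΔE = 489.6 × (1/n_f² − 1/n_i²), so 1/n_f² − 1/n_i² = 0.7500.
With n_f = 1: 1/n_i² = 1/1 − 0.7500 = 0.2500, so n_i ≈ 2.00.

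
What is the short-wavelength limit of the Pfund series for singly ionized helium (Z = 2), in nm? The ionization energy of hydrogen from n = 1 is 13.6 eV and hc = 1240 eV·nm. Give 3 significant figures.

The Pfund series has lower level n_f = 5; the series limit corresponds to n_i → ∞.
ΔE_max = 13.6 × 4 / 5² = 2.176 eV.
λ_min = 1240 / 2.176 = 570 nm.

570 nm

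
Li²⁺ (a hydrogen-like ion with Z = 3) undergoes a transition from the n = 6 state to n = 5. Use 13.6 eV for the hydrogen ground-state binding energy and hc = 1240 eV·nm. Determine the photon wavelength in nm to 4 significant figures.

828.9 nm

For Z = 3 the level energies scale as Z², so the effective Rydberg energy is 13.6 × 9 = 122.4 eV.
ΔE = 122.4 × (1/5² − 1/6²) = 122.4 × 0.01222 = 1.496 eV.
λ = hc/ΔE = 1240 / 1.496 = 828.9 nm.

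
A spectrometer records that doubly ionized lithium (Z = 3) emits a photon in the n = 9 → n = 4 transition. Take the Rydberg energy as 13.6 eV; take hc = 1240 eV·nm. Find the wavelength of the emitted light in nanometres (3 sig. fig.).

For Z = 3 the level energies scale as Z², so the effective Rydberg energy is 13.6 × 9 = 122.4 eV.
ΔE = 122.4 × (1/4² − 1/9²) = 122.4 × 0.05015 = 6.139 eV.
λ = hc/ΔE = 1240 / 6.139 = 202 nm.

202 nm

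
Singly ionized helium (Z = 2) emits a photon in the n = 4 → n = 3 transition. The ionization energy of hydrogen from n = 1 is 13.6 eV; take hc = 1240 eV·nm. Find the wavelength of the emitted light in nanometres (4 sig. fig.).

For Z = 2 the level energies scale as Z², so the effective Rydberg energy is 13.6 × 4 = 54.40 eV.
ΔE = 54.40 × (1/3² − 1/4²) = 54.40 × 0.04861 = 2.644 eV.
λ = hc/ΔE = 1240 / 2.644 = 468.9 nm.

468.9 nm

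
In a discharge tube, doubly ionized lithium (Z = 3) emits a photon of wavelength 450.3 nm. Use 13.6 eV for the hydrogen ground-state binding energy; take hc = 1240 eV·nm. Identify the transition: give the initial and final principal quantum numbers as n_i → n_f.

n_i = 5, n_f = 4

The photon energy is ΔE = hc/λ = 1240 / 450.3 = 2.754 eV.
With Z = 3, ΔE = 122.4 × (1/n_f² − 1/n_i²), so 1/n_f² − 1/n_i² = 0.02250.
Trying n_f = 4 gives 1/n_i² = 0.04000, i.e. n_i ≈ 5; this pair matches.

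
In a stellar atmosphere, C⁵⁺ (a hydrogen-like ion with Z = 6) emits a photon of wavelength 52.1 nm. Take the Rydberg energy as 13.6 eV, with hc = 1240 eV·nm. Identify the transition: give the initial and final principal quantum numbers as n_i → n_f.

The photon energy is ΔE = hc/λ = 1240 / 52.1 = 23.80 eV.
With Z = 6, ΔE = 489.6 × (1/n_f² − 1/n_i²), so 1/n_f² − 1/n_i² = 0.04861.
Trying n_f = 3 gives 1/n_i² = 0.06250, i.e. n_i ≈ 4; this pair matches.

n_i = 4, n_f = 3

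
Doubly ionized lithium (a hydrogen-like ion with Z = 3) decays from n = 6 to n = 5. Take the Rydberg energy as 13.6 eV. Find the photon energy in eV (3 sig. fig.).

The Bohr energies scale as Z², so for Z = 3: E_n = −122.4/n² eV.
E_6 = −122.4/36 = −3.400 eV and E_5 = −122.4/25 = −4.896 eV.
The photon energy is |E_6 − E_5| = 1.50 eV.

1.50 eV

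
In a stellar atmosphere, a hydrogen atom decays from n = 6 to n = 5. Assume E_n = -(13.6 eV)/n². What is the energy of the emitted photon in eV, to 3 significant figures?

E_6 = −13.60/36 = −0.3778 eV and E_5 = −13.60/25 = −0.5440 eV.
The photon energy is |E_6 − E_5| = 0.166 eV.

0.166 eV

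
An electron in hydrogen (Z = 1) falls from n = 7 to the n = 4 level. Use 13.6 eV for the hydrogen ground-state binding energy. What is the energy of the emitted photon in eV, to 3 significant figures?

E_7 = −13.60/49 = −0.2776 eV and E_4 = −13.60/16 = −0.8500 eV.
The photon energy is |E_7 − E_4| = 0.572 eV.

0.572 eV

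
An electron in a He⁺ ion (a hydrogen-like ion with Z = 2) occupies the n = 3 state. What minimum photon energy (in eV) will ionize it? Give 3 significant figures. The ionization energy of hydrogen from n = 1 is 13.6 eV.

E_n = −13.6 Z²/n² = −54.40/n² eV for Z = 2.
E_3 = −54.40/9 = −6.04 eV, so ionization (to E = 0) requires 6.04 eV.

6.04 eV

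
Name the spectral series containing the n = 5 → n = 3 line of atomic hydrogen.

The series is set by the lower level: n_f = 3 is the Paschen series.

Paschen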